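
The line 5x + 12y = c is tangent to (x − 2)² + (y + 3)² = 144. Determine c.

c = −182 or c = 130

Tangency holds when the distance from the centre (2, −3) to the line equals the radius 12:
|5·2 + 12·(−3) − c| / √169 = 12
|c − (−26)| = 12·13, so c = 130 or c = −182.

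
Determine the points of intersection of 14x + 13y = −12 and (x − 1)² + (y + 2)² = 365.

Express y = (−12 − 14x)/13 and substitute into the circle:
365x² − 730x − 61320 = 0  ⟹  x² − 2x − 168 = 0
x = 14 or x = −12, giving (14, −16) and (−12, 12).

(−12, 12) and (14, −16)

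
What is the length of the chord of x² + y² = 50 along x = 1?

The line gives x = 1. Substituting into the circle:
y² − 49 = 0
y = 7 or y = −7, giving (1, 7) and (1, −7).
Chord length = distance between (1, 7) and (1, −7) = √196 = 14.

14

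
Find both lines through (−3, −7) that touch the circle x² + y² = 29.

5x + 2y = −29 and 2x − 5y = 29

Let a tangent through (−3, −7) have slope m. Its distance from (0, 0) must equal √29:
[m·(3) − (7)]² = 29(m² + 1)
10m² + 21m − 10 = 0, so m = −5/2 or m = 2/5.
With m = −5/2: 5x + 2y = −29. With m = 2/5: 2x − 5y = 29.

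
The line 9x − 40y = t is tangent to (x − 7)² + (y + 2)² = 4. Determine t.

t = 61 or t = 225

The line touches the circle iff its distance from (7, −2) is 2:
|9·7 − 40·(−2) − t| / √1681 = 2
|t − (143)| = 2·41, so t = 225 or t = 61.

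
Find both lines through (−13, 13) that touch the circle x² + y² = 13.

Let a tangent through (−13, 13) have slope m. Its distance from (0, 0) must equal √13:
(13m − (−13))² = 13(m² + 1)
6m² + 13m + 6 = 0, so m = −3/2 or m = −2/3.
With m = −3/2: 3x + 2y = −13. With m = −2/3: 2x + 3y = 13.

3x + 2y = −13 and 2x + 3y = 13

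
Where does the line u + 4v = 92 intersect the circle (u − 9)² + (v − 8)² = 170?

Substitute v = (92 − u)/4:
17u² − 408u + 2176 = 0  ⟹  u² − 24u + 128 = 0
u = 16 or u = 8, giving (16, 19) and (8, 21).

(8, 21) and (16, 19)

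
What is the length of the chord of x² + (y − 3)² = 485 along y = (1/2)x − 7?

18√5

Express y = (−14 + x)/2 and substitute into the circle:
5x² − 40x − 1540 = 0  ⟹  x² − 8x − 308 = 0
x = 22 or x = −14, giving (22, 4) and (−14, −14).
Chord length = distance between (22, 4) and (−14, −14) = √1620 = 18√5.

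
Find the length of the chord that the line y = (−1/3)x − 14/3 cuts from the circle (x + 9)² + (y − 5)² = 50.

2√10

Express y = (−14 − x)/3 and substitute into the circle:
10x² + 220x + 1120 = 0  ⟹  x² + 22x + 112 = 0
x = −8 or x = −14, giving (−8, −2) and (−14, 0).
Chord length = distance between (−8, −2) and (−14, 0) = √40 = 2√10.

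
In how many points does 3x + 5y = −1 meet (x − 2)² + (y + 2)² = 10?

2

d² = (3·2 + 5·(−2) − (−1))²/34 = 9/34; r² = 10.
Since d² < r², the line cuts the circle twice.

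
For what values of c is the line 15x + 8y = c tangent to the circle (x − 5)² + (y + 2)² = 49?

c = −60 or c = 178

The line touches the circle iff its distance from (5, −2) is 7:
|15·5 + 8·(−2) − c| / √289 = 7
|c − (59)| = 7·17, so c = 178 or c = −60.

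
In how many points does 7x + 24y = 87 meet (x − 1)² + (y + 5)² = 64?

1

Substituting the line into the circle gives 625x² − 4050x + 6561 = 0.
Discriminant = (−4050)² − 4·625·(6561) = 0.
A repeated root: the line is tangent.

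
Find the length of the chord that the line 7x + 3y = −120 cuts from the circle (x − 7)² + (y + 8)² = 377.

√58

From the line, y = (−120 − 7x)/3. Substituting:
58x² + 1218x + 6264 = 0  ⟹  x² + 21x + 108 = 0
x = −9 or x = −12, giving (−9, −19) and (−12, −12).
|(−9, −19) − (−12, −12)| = √((3)² + (−7)²) = √58.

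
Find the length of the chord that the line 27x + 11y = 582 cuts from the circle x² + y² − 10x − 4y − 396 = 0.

Substitute y = (582 − 27x)/11:
850x² − 31450x + 265200 = 0  ⟹  x² − 37x + 312 = 0
x = 24 or x = 13, giving (24, −6) and (13, 21).
Chord length = distance between (24, −6) and (13, 21) = √850 = 5√34.

5√34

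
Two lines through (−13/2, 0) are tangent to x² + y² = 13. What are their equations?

2x + 3y = −13 and 2x − 3y = −13

Write the tangent as mx − y + (0 − m·(−13/2)) = 0 and set its distance from the centre to √13:
[m·(13/2) − (0)]² = 13(m² + 1)
9m² − 4 = 0, so m = −2/3 or m = 2/3.
With m = −2/3: 2x + 3y = −13. With m = 2/3: 2x − 3y = −13.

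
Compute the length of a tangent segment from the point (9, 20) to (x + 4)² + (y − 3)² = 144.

The centre is (−4, 3) and r = 12. The square of the distance from P to the centre is 169 + 289 = 458.
The tangent meets the radius at right angles, so tangent² = |PO|² − r² = 458 − 144 = 314.

√314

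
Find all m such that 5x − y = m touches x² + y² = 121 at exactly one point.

Tangency holds when the distance from the centre (0, 0) to the line equals the radius 11:
|5·0 − 1·0 − m| / √26 = 11
|m| = 11√26.

m = ±11√26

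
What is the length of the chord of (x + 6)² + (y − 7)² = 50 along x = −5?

Centre (−6, 7), r² = 50. Perpendicular distance d from centre to line = |−1| / √1 = 1.
Half the chord is √(r² − d²) = √(49), so the full chord is 14.

14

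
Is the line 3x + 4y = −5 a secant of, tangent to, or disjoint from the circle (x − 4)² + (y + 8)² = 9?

tangent

Substituting the line into the circle gives 25x² − 290x + 841 = 0.
Discriminant = (−290)² − 4·25·(841) = 0.
A repeated root: the line is tangent.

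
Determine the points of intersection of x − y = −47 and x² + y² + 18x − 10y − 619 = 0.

Substitute y = x + 47:
2x² + 102x + 1120 = 0  ⟹  x² + 51x + 560 = 0
x = −16 or x = −35, giving (−16, 31) and (−35, 12).

(−35, 12) and (−16, 31)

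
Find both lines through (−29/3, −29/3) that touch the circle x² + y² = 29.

Write the tangent as mx − y + (−29/3 − m·(−29/3)) = 0 and set its distance from the centre to √29:
[m·(29/3) − (29/3)]² = 29(m² + 1)
10m² − 29m + 10 = 0, so m = 5/2 or m = 2/5.
With m = 5/2: 5x − 2y = −29. With m = 2/5: 2x − 5y = 29.

5x − 2y = −29 and 2x − 5y = 29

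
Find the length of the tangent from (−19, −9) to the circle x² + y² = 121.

With centre O = (0, 0), |OP|² = 442 and r² = 121.
The tangent meets the radius at right angles, so tangent² = |PO|² − r² = 442 − 121 = 321.

√321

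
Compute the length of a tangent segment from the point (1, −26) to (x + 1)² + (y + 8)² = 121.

3√23

Centre (−1, −8), r² = 121. |PO|² = (2)² + (−18)² = 328.
Power of the point: PT² = |PO|² − r² = 207, so PT = 3√23.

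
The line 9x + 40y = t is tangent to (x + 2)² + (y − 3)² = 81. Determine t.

t = −267 or t = 471

Tangency holds when the distance from the centre (−2, 3) to the line equals the radius 9:
|9·(−2) + 40·3 − t| / √1681 = 9
|t − (102)| = 9·41, so t = 471 or t = −267.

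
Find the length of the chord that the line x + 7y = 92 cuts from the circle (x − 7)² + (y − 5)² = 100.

10√2

The distance from (7, 5) to the line is 50/√50, and r² = 100.
Chord = 2√(r² − d²) = 2·√(50) = 10√2.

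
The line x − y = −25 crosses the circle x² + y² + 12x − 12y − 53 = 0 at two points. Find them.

From the line, y = x + 25. Substituting:
2x² + 50x + 272 = 0  ⟹  x² + 25x + 136 = 0
x = −8 or x = −17, giving (−8, 17) and (−17, 8).

(−17, 8) and (−8, 17)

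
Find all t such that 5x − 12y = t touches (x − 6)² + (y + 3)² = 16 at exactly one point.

t = 14 or t = 118

For a tangent, require d(centre, line) = r = 4.
|5·6 − 12·(−3) − t| / √169 = 4
|t − (66)| = 4·13, so t = 118 or t = 14.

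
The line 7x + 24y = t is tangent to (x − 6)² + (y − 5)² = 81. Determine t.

t = −63 or t = 387

Tangency holds when the distance from the centre (6, 5) to the line equals the radius 9:
|7·6 + 24·5 − t| / √625 = 9
|t − (162)| = 9·25, so t = 387 or t = −63.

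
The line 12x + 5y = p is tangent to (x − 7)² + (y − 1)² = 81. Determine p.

p = −28 or p = 206

Tangency holds when the distance from the centre (7, 1) to the line equals the radius 9:
|12·7 + 5·1 − p| / √169 = 9
|p − (89)| = 9·13, so p = 206 or p = −28.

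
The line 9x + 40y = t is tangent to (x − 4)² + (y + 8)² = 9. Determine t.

t = −407 or t = −161

For a tangent, require d(centre, line) = r = 3.
|9·4 + 40·(−8) − t| / √1681 = 3
|t − (−284)| = 3·41, so t = −161 or t = −407.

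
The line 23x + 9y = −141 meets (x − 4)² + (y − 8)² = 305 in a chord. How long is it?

Centre (4, 8), r² = 305. Perpendicular distance d from centre to line = |305| / √610 = 305/√610.
Half the chord is √(r² − d²) = √(305/2), so the full chord is √610.

√610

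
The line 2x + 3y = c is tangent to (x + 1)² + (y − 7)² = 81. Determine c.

The line touches the circle iff its distance from (−1, 7) is 9:
|2·(−1) + 3·7 − c| / √13 = 9
|c − (19)| = 9√13.

c = 19 ± 9√13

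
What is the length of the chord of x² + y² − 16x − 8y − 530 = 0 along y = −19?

18

Express y = −19 and substitute into the circle:
x² − 16x − 17 = 0
x = 17 or x = −1, giving (17, −19) and (−1, −19).
Chord length = distance between (17, −19) and (−1, −19) = √324 = 18.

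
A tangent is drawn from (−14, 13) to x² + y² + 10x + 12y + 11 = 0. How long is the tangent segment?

14√2

Centre (−5, −6), r² = 50. |PO|² = (−9)² + (19)² = 442.
Power of the point: PT² = |PO|² − r² = 392, so PT = 14√2.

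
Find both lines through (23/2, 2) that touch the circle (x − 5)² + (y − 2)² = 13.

A line y − (2) = m(x − (23/2)) is tangent when its distance from (5, 2) is √13:
[m·(−13/2) − (0)]² = 13(m² + 1)
9m² − 4 = 0, so m = −2/3 or m = 2/3.
Through (23/2, 2) these give 2x + 3y = 29 and 2x − 3y = 17.

2x + 3y = 29 and 2x − 3y = 17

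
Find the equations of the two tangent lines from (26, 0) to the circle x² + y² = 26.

Write the tangent as mx − y + (0 − m·(26)) = 0 and set its distance from the centre to √26:
(−26m − (0))² = 26(m² + 1)
25m² − 1 = 0, so m = 1/5 or m = −1/5.
Through (26, 0) these give x − 5y = 26 and x + 5y = 26.

x − 5y = 26 and x + 5y = 26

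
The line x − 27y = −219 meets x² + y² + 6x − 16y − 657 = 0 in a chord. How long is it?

The distance from (−3, 8) to the line is 0/√730, and r² = 730.
Chord = 2√(r² − d²) = 2·√(730) = 2√730.

2√730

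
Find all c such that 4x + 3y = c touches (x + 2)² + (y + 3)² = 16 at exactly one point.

Tangency holds when the distance from the centre (−2, −3) to the line equals the radius 4:
|4·(−2) + 3·(−3) − c| / √25 = 4
|c − (−17)| = 4·5, so c = 3 or c = −37.

c = −37 or c = 3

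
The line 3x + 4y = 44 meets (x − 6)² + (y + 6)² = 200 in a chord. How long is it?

The distance from (6, −6) to the line is 50/√25, and r² = 200.
Chord = 2√(r² − d²) = 2·√(100) = 20.

20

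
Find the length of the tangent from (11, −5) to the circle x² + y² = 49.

Centre (0, 0), r² = 49. |PO|² = (11)² + (−5)² = 146.
Power of the point: PT² = |PO|² − r² = 97, so PT = √97.

√97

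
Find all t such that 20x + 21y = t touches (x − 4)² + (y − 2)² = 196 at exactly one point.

t = −284 or t = 528

Tangency holds when the distance from the centre (4, 2) to the line equals the radius 14:
|20·4 + 21·2 − t| / √841 = 14
|t − (122)| = 14·29, so t = 528 or t = −284.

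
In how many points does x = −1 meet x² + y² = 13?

Centre (0, 0), r² = 13. Distance² from centre to line = (1)² = 1.
Since d² < r², the line cuts the circle twice.

2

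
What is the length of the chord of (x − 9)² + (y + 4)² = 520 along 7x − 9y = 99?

4√130

Centre (9, −4), r² = 520. Perpendicular distance d from centre to line = |0| / √130 = 0/√130.
Half the chord is √(r² − d²) = √(520), so the full chord is 4√130.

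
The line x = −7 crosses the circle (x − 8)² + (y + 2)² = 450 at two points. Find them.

(−7, −17) and (−7, 13)

The line gives x = −7. Substituting into the circle:
y² + 4y − 221 = 0
y = 13 or y = −17, giving (−7, 13) and (−7, −17).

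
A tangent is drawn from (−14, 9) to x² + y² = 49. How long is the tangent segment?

The centre is (0, 0) and r = 7. The square of the distance from P to the centre is 196 + 81 = 277.
Power of the point: PT² = |PO|² − r² = 228, so PT = 2√57.

2√57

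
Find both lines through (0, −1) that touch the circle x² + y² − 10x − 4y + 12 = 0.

4x − y = 1 and x + 4y = −4

Let a tangent through (0, −1) have slope m. Its distance from (5, 2) must equal √17:
(5m − (3))² = 17(m² + 1)
4m² − 15m − 4 = 0, so m = 4 or m = −1/4.
Through (0, −1) these give 4x − y = 1 and x + 4y = −4.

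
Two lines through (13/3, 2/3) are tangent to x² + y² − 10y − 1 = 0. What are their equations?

5x − y = 21 and x − 5y = 1

Let a tangent through (13/3, 2/3) have slope m. Its distance from (0, 5) must equal √26:
[m·(−13/3) − (13/3)]² = 26(m² + 1)
5m² − 26m + 5 = 0, so m = 5 or m = 1/5.
With m = 5: 5x − y = 21. With m = 1/5: x − 5y = 1.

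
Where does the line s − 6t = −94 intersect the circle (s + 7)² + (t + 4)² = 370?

Substitute t = (94 + s)/6:
37s² + 740s + 2368 = 0  ⟹  s² + 20s + 64 = 0
s = −4 or s = −16, giving (−4, 15) and (−16, 13).

(−16, 13) and (−4, 15)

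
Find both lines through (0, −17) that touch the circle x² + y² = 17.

4x − y = 17 and 4x + y = −17

A line y − (−17) = m(x − (0)) is tangent when its distance from (0, 0) is √17:
(0m − (17))² = 17(m² + 1)
m² − 16 = 0, so m = 4 or m = −4.
Through (0, −17) these give 4x − y = 17 and 4x + y = −17.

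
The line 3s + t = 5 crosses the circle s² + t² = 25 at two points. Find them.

Substitute t = −3s + 5:
10s² − 30s = 0  ⟹  s² − 3s = 0
s = 3 or s = 0, giving (3, −4) and (0, 5).

(0, 5) and (3, −4)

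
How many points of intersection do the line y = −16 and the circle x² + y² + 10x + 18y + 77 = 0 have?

Centre (−5, −9), r² = 29. Distance² from centre to line = (7)² = 49.
Since d² > r², the line lies outside the circle.

0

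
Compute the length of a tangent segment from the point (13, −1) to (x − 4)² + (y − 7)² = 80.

√65

Centre (4, 7), r² = 80. |PO|² = (9)² + (−8)² = 145.
The tangent meets the radius at right angles, so tangent² = |PO|² − r² = 145 − 80 = 65.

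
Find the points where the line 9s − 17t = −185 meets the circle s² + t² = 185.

(−13, 4) and (4, 13)

Express t = (185 + 9s)/17 and substitute into the circle:
370s² + 3330s − 19240 = 0  ⟹  s² + 9s − 52 = 0
s = 4 or s = −13, giving (4, 13) and (−13, 4).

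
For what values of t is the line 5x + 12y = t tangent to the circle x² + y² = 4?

For a tangent, require d(centre, line) = r = 2.
|5·0 + 12·0 − t| / √169 = 2
|t| = 2·13, so t = 26 or t = −26.

t = −26 or t = 26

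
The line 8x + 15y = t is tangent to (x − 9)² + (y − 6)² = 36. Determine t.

The line touches the circle iff its distance from (9, 6) is 6:
|8·9 + 15·6 − t| / √289 = 6
|t − (162)| = 6·17, so t = 264 or t = 60.

t = 60 or t = 264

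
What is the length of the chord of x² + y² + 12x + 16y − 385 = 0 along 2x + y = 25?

Substitute y = −2x + 25:
5x² − 120x + 640 = 0  ⟹  x² − 24x + 128 = 0
x = 16 or x = 8, giving (16, −7) and (8, 9).
|(16, −7) − (8, 9)| = √((8)² + (−16)²) = 8√5.

8√5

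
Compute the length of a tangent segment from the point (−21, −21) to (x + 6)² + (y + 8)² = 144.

Centre (−6, −8), r² = 144. |PO|² = (−15)² + (−13)² = 394.
The tangent meets the radius at right angles, so tangent² = |PO|² − r² = 394 − 144 = 250.

5√10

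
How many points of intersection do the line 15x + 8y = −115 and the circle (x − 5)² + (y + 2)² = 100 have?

Substituting the line into the circle gives 289x² + 2330x + 5001 = 0.
Discriminant = (2330)² − 4·289·(5001) = −352256 < 0.
No real roots: the line does not meet the circle.

0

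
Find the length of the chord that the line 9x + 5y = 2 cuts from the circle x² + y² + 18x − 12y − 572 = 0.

Express y = (2 − 9x)/5 and substitute into the circle:
106x² + 954x − 14416 = 0  ⟹  x² + 9x − 136 = 0
x = 8 or x = −17, giving (8, −14) and (−17, 31).
Chord length = distance between (8, −14) and (−17, 31) = √2650 = 5√106.

5√106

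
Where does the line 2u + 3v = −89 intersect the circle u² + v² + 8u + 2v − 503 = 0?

(−22, −15) and (−10, −23)

From the line, v = (−89 − 2u)/3. Substituting:
13u² + 416u + 2860 = 0  ⟹  u² + 32u + 220 = 0
u = −10 or u = −22, giving (−10, −23) and (−22, −15).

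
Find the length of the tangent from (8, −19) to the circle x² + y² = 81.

The centre is (0, 0) and r = 9. The square of the distance from P to the centre is 64 + 361 = 425.
By the tangent–radius right angle, tangent length = √(|PO|² − r²) = √344 = 2√86.

2√86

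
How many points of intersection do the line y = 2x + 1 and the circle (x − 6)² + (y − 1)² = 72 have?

Substituting the line into the circle gives 5x² − 12x − 36 = 0.
Δ = 144 − (−720) = 864.
Two real roots: the line is a secant.

2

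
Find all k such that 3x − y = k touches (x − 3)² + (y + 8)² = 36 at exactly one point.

Tangency holds when the distance from the centre (3, −8) to the line equals the radius 6:
|3·3 − 1·(−8) − k| / √10 = 6
|k − (17)| = 6√10.

k = 17 ± 6√10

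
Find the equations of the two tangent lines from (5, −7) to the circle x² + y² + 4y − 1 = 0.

x + 2y = −9 and 2x + y = 3

Write the tangent as mx − y + (−7 − m·(5)) = 0 and set its distance from the centre to √5:
[m·(−5) − (5)]² = 5(m² + 1)
2m² + 5m + 2 = 0, so m = −1/2 or m = −2.
Through (5, −7) these give x + 2y = −9 and 2x + y = 3.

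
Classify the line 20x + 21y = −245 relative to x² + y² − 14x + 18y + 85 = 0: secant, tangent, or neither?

neither

Substituting the line into the circle gives 841x² − 3934x + 4900 = 0.
Discriminant = (−3934)² − 4·841·(4900) = −1007244 < 0.
No real roots: the line does not meet the circle.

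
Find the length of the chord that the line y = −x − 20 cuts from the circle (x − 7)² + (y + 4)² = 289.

Express y = −x − 20 and substitute into the circle:
2x² + 18x + 16 = 0  ⟹  x² + 9x + 8 = 0
x = −1 or x = −8, giving (−1, −19) and (−8, −12).
|(−1, −19) − (−8, −12)| = √((7)² + (−7)²) = 7√2.

7√2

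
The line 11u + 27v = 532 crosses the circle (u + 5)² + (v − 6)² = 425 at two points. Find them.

Substitute v = (532 − 11u)/27:
850u² − 850u − 154700 = 0  ⟹  u² − u − 182 = 0
u = 14 or u = −13, giving (14, 14) and (−13, 25).

(−13, 25) and (14, 14)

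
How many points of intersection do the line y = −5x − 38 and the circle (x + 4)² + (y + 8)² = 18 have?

2

Substituting the line into the circle gives 26x² + 308x + 898 = 0.
Discriminant = (308)² − 4·26·(898) = 1472 > 0.
Two real roots: the line is a secant.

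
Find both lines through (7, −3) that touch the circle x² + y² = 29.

Write the tangent as mx − y + (−3 − m·(7)) = 0 and set its distance from the centre to √29:
(−7m − (3))² = 29(m² + 1)
10m² + 21m − 10 = 0, so m = −5/2 or m = 2/5.
With m = −5/2: 5x + 2y = 29. With m = 2/5: 2x − 5y = 29.

5x + 2y = 29 and 2x − 5y = 29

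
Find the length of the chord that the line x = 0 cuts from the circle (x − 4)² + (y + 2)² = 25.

6

The line gives x = 0. Substituting into the circle:
y² + 4y − 5 = 0
y = 1 or y = −5, giving (0, 1) and (0, −5).
Chord length = distance between (0, 1) and (0, −5) = √36 = 6.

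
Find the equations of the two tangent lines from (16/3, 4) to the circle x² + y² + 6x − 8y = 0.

A line y − (4) = m(x − (16/3)) is tangent when its distance from (−3, 4) is 5:
(−25/3m − (0))² = 25(m² + 1)
16m² − 9 = 0, so m = −3/4 or m = 3/4.
With m = −3/4: 3x + 4y = 32. With m = 3/4: 3x − 4y = 0.

3x + 4y = 32 and 3x − 4y = 0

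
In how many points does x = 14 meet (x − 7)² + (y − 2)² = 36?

0

Substituting the line into the circle gives y² − 4y + 17 = 0.
Δ = 16 − 68 = −52.
No real roots: the line does not meet the circle.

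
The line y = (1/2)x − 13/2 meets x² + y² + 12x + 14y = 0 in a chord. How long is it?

8√5

Centre (−6, −7), r² = 85. Perpendicular distance d from centre to line = |−5| / √5 = 5/√5.
Chord = 2√(r² − d²) = 2·√(80) = 8√5.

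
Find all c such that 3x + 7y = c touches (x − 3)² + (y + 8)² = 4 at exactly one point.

c = −47 ± 2√58

The line touches the circle iff its distance from (3, −8) is 2:
|3·3 + 7·(−8) − c| / √58 = 2
|c − (−47)| = 2√58.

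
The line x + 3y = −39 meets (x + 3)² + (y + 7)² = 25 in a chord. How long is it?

Centre (−3, −7), r² = 25. Perpendicular distance d from centre to line = |15| / √10 = 15/√10.
Half the chord is √(r² − d²) = √(5/2), so the full chord is √10.

√10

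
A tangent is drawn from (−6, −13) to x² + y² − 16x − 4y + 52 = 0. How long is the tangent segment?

The centre is (8, 2) and r = 4. The square of the distance from P to the centre is 196 + 225 = 421.
Power of the point: PT² = |PO|² − r² = 405, so PT = 9√5.

9√5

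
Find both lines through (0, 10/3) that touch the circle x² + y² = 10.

x + 3y = 10 and x − 3y = −10

Write the tangent as mx − y + (10/3 − m·(0)) = 0 and set its distance from the centre to √10:
[m·(0) − (−10/3)]² = 10(m² + 1)
9m² − 1 = 0, so m = −1/3 or m = 1/3.
With m = −1/3: x + 3y = 10. With m = 1/3: x − 3y = −10.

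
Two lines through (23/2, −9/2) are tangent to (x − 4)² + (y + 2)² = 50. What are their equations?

A line y − (−9/2) = m(x − (23/2)) is tangent when its distance from (4, −2) is 5√2:
[m·(−15/2) − (5/2)]² = 50(m² + 1)
m² + 6m − 7 = 0, so m = −7 or m = 1.
With m = −7: 7x + y = 76. With m = 1: x − y = 16.

7x + y = 76 and x − y = 16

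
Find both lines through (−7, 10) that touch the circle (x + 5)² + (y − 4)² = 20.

2x − y = −24 and x + 2y = 13

A line y − (10) = m(x − (−7)) is tangent when its distance from (−5, 4) is 2√5:
[m·(2) − (−6)]² = 20(m² + 1)
2m² − 3m − 2 = 0, so m = 2 or m = −1/2.
With m = 2: 2x − y = −24. With m = −1/2: x + 2y = 13.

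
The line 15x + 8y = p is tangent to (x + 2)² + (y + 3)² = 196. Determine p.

p = −292 or p = 184

The line touches the circle iff its distance from (−2, −3) is 14:
|15·(−2) + 8·(−3) − p| / √289 = 14
|p − (−54)| = 14·17, so p = 184 or p = −292.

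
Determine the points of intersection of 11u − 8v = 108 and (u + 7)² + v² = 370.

(−4, −19) and (12, 3)

Express v = (−108 + 11u)/8 and substitute into the circle:
185u² − 1480u − 8880 = 0  ⟹  u² − 8u − 48 = 0
u = 12 or u = −4, giving (12, 3) and (−4, −19).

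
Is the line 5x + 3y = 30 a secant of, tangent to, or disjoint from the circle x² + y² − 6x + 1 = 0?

secant

d² = (5·3 + 3·0 − (30))²/34 = 225/34; r² = 8.
Since d² < r², the line cuts the circle twice.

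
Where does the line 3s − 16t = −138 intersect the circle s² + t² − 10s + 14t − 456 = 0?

Express t = (138 + 3s)/16 and substitute into the circle:
265s² − 1060s − 66780 = 0  ⟹  s² − 4s − 252 = 0
s = 18 or s = −14, giving (18, 12) and (−14, 6).

(−14, 6) and (18, 12)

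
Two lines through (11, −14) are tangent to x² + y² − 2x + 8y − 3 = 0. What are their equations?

A line y − (−14) = m(x − (11)) is tangent when its distance from (1, −4) is 2√5:
[m·(−10) − (10)]² = 20(m² + 1)
2m² + 5m + 2 = 0, so m = −1/2 or m = −2.
With m = −1/2: x + 2y = −17. With m = −2: 2x + y = 8.

x + 2y = −17 and 2x + y = 8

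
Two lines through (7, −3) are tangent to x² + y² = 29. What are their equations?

A line y − (−3) = m(x − (7)) is tangent when its distance from (0, 0) is √29:
[m·(−7) − (3)]² = 29(m² + 1)
10m² + 21m − 10 = 0, so m = −5/2 or m = 2/5.
Through (7, −3) these give 5x + 2y = 29 and 2x − 5y = 29.

5x + 2y = 29 and 2x − 5y = 29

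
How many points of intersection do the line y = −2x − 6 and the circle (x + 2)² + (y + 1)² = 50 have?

2

Substituting the line into the circle gives 5x² + 24x − 21 = 0.
Δ = 576 − (−420) = 996.
Two real roots: the line is a secant.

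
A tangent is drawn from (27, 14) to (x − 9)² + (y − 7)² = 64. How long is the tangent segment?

√309

Centre (9, 7), r² = 64. |PO|² = (18)² + (7)² = 373.
By the tangent–radius right angle, tangent length = √(|PO|² − r²) = √309.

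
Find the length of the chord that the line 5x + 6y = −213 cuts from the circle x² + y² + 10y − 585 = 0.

Centre (0, −5), r² = 610. Perpendicular distance d from centre to line = |183| / √61 = 183/√61.
Chord = 2√(r² − d²) = 2·√(61) = 2√61.

2√61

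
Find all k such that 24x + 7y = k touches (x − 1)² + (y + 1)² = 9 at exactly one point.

Tangency holds when the distance from the centre (1, −1) to the line equals the radius 3:
|24·1 + 7·(−1) − k| / √625 = 3
|k − (17)| = 3·25, so k = 92 or k = −58.

k = −58 or k = 92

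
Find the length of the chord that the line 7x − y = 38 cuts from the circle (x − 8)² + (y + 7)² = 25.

5√2

Express y = 7x − 38 and substitute into the circle:
50x² − 450x + 1000 = 0  ⟹  x² − 9x + 20 = 0
x = 5 or x = 4, giving (5, −3) and (4, −10).
Chord length = distance between (5, −3) and (4, −10) = √50 = 5√2.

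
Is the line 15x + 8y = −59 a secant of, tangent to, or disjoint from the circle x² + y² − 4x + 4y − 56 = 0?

d² = (15·2 + 8·(−2) − (−59))²/289 = 5329/289; r² = 64.
Since d² < r², the line cuts the circle twice.

secant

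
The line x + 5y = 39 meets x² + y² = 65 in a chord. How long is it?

From the line, y = (39 − x)/5. Substituting:
26x² − 78x − 104 = 0  ⟹  x² − 3x − 4 = 0
x = 4 or x = −1, giving (4, 7) and (−1, 8).
Chord length = distance between (4, 7) and (−1, 8) = √26 = √26.

√26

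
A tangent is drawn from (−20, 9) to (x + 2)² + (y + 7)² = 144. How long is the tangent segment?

2√109

With centre O = (−2, −7), |OP|² = 580 and r² = 144.
Power of the point: PT² = |PO|² − r² = 436, so PT = 2√109.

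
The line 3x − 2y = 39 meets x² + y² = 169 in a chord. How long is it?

4√13

Express y = (−39 + 3x)/2 and substitute into the circle:
13x² − 234x + 845 = 0  ⟹  x² − 18x + 65 = 0
x = 13 or x = 5, giving (13, 0) and (5, −12).
Chord length = distance between (13, 0) and (5, −12) = √208 = 4√13.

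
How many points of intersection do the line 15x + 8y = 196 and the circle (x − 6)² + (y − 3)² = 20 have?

0

Substituting the line into the circle gives 289x² − 5928x + 30608 = 0.
Δ = 35141184 − 35382848 = −241664.
No real roots: the line does not meet the circle.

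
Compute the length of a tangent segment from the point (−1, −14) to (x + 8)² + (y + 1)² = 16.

√202

With centre O = (−8, −1), |OP|² = 218 and r² = 16.
The tangent meets the radius at right angles, so tangent² = |PO|² − r² = 218 − 16 = 202.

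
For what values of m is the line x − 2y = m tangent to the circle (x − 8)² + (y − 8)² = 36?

For a tangent, require d(centre, line) = r = 6.
|1·8 − 2·8 − m| / √5 = 6
|m − (−8)| = 6√5.

m = −8 ± 6√5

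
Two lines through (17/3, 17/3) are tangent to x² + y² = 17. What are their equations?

Write the tangent as mx − y + (17/3 − m·(17/3)) = 0 and set its distance from the centre to √17:
(−17/3m − (−17/3))² = 17(m² + 1)
4m² − 17m + 4 = 0, so m = 4 or m = 1/4.
Through (17/3, 17/3) these give 4x − y = 17 and x − 4y = −17.

4x − y = 17 and x − 4y = −17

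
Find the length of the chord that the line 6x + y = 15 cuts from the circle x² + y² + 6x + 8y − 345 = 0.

6√37

The distance from (−3, −4) to the line is 37/√37, and r² = 370.
Half the chord is √(r² − d²) = √(333), so the full chord is 6√37.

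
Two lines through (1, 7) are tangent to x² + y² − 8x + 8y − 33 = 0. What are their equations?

Write the tangent as mx − y + (7 − m·(1)) = 0 and set its distance from the centre to √65:
[m·(3) − (−11)]² = 65(m² + 1)
28m² − 33m − 28 = 0, so m = 7/4 or m = −4/7.
With m = 7/4: 7x − 4y = −21. With m = −4/7: 4x + 7y = 53.

7x − 4y = −21 and 4x + 7y = 53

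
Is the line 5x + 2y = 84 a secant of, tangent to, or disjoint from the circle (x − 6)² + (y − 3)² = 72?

disjoint

Centre (6, 3), r² = 72. Distance² from centre to line = (−48)²/29 = 2304/29.
Since d² > r², the line lies outside the circle.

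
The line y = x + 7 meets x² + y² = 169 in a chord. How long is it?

Substitute y = x + 7:
2x² + 14x − 120 = 0  ⟹  x² + 7x − 60 = 0
x = 5 or x = −12, giving (5, 12) and (−12, −5).
|(5, 12) − (−12, −5)| = √((17)² + (17)²) = 17√2.

17√2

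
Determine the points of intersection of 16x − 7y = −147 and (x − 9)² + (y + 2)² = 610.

From the line, y = (147 + 16x)/7. Substituting:
305x² + 4270x = 0  ⟹  x² + 14x = 0
x = 0 or x = −14, giving (0, 21) and (−14, −11).

(−14, −11) and (0, 21)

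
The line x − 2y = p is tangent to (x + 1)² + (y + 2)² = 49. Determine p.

For a tangent, require d(centre, line) = r = 7.
|1·(−1) − 2·(−2) − p| / √5 = 7
|p − (3)| = 7√5.

p = 3 ± 7√5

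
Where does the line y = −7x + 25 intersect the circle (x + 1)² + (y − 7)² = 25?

Substitute y = −7x + 25:
50x² − 250x + 300 = 0  ⟹  x² − 5x + 6 = 0
x = 3 or x = 2, giving (3, 4) and (2, 11).

(2, 11) and (3, 4)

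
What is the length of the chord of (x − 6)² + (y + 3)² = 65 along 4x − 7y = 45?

2√65

Express y = (−45 + 4x)/7 and substitute into the circle:
65x² − 780x − 845 = 0  ⟹  x² − 12x − 13 = 0
x = 13 or x = −1, giving (13, 1) and (−1, −7).
Chord length = distance between (13, 1) and (−1, −7) = √260 = 2√65.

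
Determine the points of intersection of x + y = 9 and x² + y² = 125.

Express y = −x + 9 and substitute into the circle:
2x² − 18x − 44 = 0  ⟹  x² − 9x − 22 = 0
x = 11 or x = −2, giving (11, −2) and (−2, 11).

(−2, 11) and (11, −2)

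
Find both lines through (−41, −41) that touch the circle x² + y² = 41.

Write the tangent as mx − y + (−41 − m·(−41)) = 0 and set its distance from the centre to √41:
[m·(41) − (41)]² = 41(m² + 1)
20m² − 41m + 20 = 0, so m = 4/5 or m = 5/4.
Through (−41, −41) these give 4x − 5y = 41 and 5x − 4y = −41.

4x − 5y = 41 and 5x − 4y = −41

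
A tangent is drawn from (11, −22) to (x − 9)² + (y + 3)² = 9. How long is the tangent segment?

2√89

With centre O = (9, −3), |OP|² = 365 and r² = 9.
By the tangent–radius right angle, tangent length = √(|PO|² − r²) = √356 = 2√89.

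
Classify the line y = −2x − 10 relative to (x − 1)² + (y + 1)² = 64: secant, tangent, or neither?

Substituting the line into the circle gives 5x² + 34x + 18 = 0.
Discriminant = (34)² − 4·5·(18) = 796 > 0.
Two real roots: the line is a secant.

secant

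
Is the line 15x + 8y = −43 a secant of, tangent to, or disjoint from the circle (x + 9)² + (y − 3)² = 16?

tangent

Substituting the line into the circle gives 289x² + 3162x + 8649 = 0.
Δ = 9998244 − 9998244 = 0.
A repeated root: the line is tangent.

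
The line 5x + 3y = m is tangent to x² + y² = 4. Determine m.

m = ±2√34

Tangency holds when the distance from the centre (0, 0) to the line equals the radius 2:
|5·0 + 3·0 − m| / √34 = 2
|m| = 2√34.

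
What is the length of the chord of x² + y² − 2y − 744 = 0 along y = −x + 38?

11√2

Centre (0, 1), r² = 745. Perpendicular distance d from centre to line = |−37| / √2 = 37/√2.
Chord = 2√(r² − d²) = 2·√(121/2) = 11√2.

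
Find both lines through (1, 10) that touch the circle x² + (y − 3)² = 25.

4x + 3y = 34 and 3x − 4y = −37

Write the tangent as mx − y + (10 − m·(1)) = 0 and set its distance from the centre to 5:
[m·(−1) − (−7)]² = 25(m² + 1)
12m² + 7m − 12 = 0, so m = −4/3 or m = 3/4.
Through (1, 10) these give 4x + 3y = 34 and 3x − 4y = −37.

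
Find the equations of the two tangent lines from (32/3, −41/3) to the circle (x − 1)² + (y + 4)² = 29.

A line y − (−41/3) = m(x − (32/3)) is tangent when its distance from (1, −4) is √29:
[m·(−29/3) − (29/3)]² = 29(m² + 1)
10m² + 29m + 10 = 0, so m = −2/5 or m = −5/2.
Through (32/3, −41/3) these give 2x + 5y = −47 and 5x + 2y = 26.

2x + 5y = −47 and 5x + 2y = 26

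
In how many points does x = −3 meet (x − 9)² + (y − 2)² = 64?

Substituting the line into the circle gives y² − 4y + 84 = 0.
Δ = 16 − 336 = −320.
No real roots: the line does not meet the circle.

0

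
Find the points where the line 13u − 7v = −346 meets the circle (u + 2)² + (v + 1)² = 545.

Express v = (346 + 13u)/7 and substitute into the circle:
218u² + 9374u + 98100 = 0  ⟹  u² + 43u + 450 = 0
u = −18 or u = −25, giving (−18, 16) and (−25, 3).

(−25, 3) and (−18, 16)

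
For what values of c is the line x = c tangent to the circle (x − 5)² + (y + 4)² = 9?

c = 2 or c = 8

For a tangent, require d(centre, line) = r = 3.
|1·5 + 0·(−4) − c| / √1 = 3
|c − (5)| = 3, so c = 8 or c = 2.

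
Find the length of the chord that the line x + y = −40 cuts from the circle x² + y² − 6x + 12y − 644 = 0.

Substitute y = −x − 40:
2x² + 62x + 476 = 0  ⟹  x² + 31x + 238 = 0
x = −14 or x = −17, giving (−14, −26) and (−17, −23).
|(−14, −26) − (−17, −23)| = √((3)² + (−3)²) = 3√2.

3√2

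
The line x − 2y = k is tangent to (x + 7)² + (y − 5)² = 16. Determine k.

For a tangent, require d(centre, line) = r = 4.
|1·(−7) − 2·5 − k| / √5 = 4
|k − (−17)| = 4√5.

k = −17 ± 4√5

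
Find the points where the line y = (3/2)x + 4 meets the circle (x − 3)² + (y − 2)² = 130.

(−6, −5) and (6, 13)

Substitute y = (8 + 3x)/2:
13x² − 468 = 0  ⟹  x² − 36 = 0
x = 6 or x = −6, giving (6, 13) and (−6, −5).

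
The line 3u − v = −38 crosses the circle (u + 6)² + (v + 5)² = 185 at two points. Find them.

From the line, v = 3u + 38. Substituting:
10u² + 270u + 1700 = 0  ⟹  u² + 27u + 170 = 0
u = −10 or u = −17, giving (−10, 8) and (−17, −13).

(−17, −13) and (−10, 8)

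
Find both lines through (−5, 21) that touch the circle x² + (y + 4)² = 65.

7x + 4y = 49 and 8x − y = −61

A line y − (21) = m(x − (−5)) is tangent when its distance from (0, −4) is √65:
(5m − (−25))² = 65(m² + 1)
4m² − 25m − 56 = 0, so m = −7/4 or m = 8.
With m = −7/4: 7x + 4y = 49. With m = 8: 8x − y = −61.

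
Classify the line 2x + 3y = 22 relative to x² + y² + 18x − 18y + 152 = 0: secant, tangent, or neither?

neither

d² = (2·(−9) + 3·9 − (22))²/13 = 13; r² = 10.
Since d² > r², the line lies outside the circle.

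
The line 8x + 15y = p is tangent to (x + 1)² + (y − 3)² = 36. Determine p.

p = −65 or p = 139

Tangency holds when the distance from the centre (−1, 3) to the line equals the radius 6:
|8·(−1) + 15·3 − p| / √289 = 6
|p − (37)| = 6·17, so p = 139 or p = −65.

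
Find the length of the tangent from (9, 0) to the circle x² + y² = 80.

1

The centre is (0, 0) and r = 4√5. The square of the distance from P to the centre is 81 + 0 = 81.
The tangent meets the radius at right angles, so tangent² = |PO|² − r² = 81 − 80 = 1.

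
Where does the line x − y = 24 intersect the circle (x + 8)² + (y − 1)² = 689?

Substitute y = x − 24:
2x² − 34x = 0  ⟹  x² − 17x = 0
x = 17 or x = 0, giving (17, −7) and (0, −24).

(0, −24) and (17, −7)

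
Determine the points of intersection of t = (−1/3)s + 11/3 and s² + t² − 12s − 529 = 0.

(−16, 9) and (29, −6)

From the line, t = (11 − s)/3. Substituting:
10s² − 130s − 4640 = 0  ⟹  s² − 13s − 464 = 0
s = 29 or s = −16, giving (29, −6) and (−16, 9).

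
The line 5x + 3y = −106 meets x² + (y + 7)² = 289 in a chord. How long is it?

3√34

The distance from (0, −7) to the line is 85/√34, and r² = 289.
Chord = 2√(r² − d²) = 2·√(153/2) = 3√34.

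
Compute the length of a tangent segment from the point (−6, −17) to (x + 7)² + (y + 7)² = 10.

The centre is (−7, −7) and r = √10. The square of the distance from P to the centre is 1 + 100 = 101.
The tangent meets the radius at right angles, so tangent² = |PO|² − r² = 101 − 10 = 91.

√91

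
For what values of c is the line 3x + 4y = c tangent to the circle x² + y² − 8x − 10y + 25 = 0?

Tangency holds when the distance from the centre (4, 5) to the line equals the radius 4:
|3·4 + 4·5 − c| / √25 = 4
|c − (32)| = 4·5, so c = 52 or c = 12.

c = 12 or c = 52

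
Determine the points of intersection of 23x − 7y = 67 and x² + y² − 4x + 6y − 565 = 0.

From the line, y = (−67 + 23x)/7. Substituting:
578x² − 2312x − 26010 = 0  ⟹  x² − 4x − 45 = 0
x = 9 or x = −5, giving (9, 20) and (−5, −26).

(−5, −26) and (9, 20)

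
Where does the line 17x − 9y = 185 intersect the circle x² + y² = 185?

From the line, y = (−185 + 17x)/9. Substituting:
370x² − 6290x + 19240 = 0  ⟹  x² − 17x + 52 = 0
x = 13 or x = 4, giving (13, 4) and (4, −13).

(4, −13) and (13, 4)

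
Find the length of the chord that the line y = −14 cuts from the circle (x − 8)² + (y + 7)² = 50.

2

Centre (8, −7), r² = 50. Perpendicular distance d from centre to line = |7| / √1 = 7.
Half the chord is √(r² − d²) = √(1), so the full chord is 2.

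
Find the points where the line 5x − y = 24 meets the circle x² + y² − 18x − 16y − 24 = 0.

Substitute y = 5x − 24:
26x² − 338x + 936 = 0  ⟹  x² − 13x + 36 = 0
x = 9 or x = 4, giving (9, 21) and (4, −4).

(4, −4) and (9, 21)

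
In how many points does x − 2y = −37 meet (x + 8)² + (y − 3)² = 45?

Centre (−8, 3), r² = 45. Distance² from centre to line = (23)²/5 = 529/5.
Since d² > r², the line lies outside the circle.

0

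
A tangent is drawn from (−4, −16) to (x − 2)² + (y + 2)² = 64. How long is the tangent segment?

2√42

The centre is (2, −2) and r = 8. The square of the distance from P to the centre is 36 + 196 = 232.
By the tangent–radius right angle, tangent length = √(|PO|² − r²) = √168 = 2√42.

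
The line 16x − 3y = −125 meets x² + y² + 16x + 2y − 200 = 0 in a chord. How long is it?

From the line, y = (125 + 16x)/3. Substituting:
265x² + 4240x + 14575 = 0  ⟹  x² + 16x + 55 = 0
x = −5 or x = −11, giving (−5, 15) and (−11, −17).
Chord length = distance between (−5, 15) and (−11, −17) = √1060 = 2√265.

2√265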